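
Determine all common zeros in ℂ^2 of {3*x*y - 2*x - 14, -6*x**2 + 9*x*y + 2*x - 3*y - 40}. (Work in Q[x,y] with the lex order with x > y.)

Compute a lex Gröbner basis by Buchberger's algorithm.
f_1 = 3*x*y - 2*x - 14, LT = x*y.
f_2 = -6*x**2 + 9*x*y + 2*x - 3*y - 40, LT = x**2.

S(f_1,f_2): lcm = x**2*y. S = -2/3*x**2 + 3/2*x*y**2 + 1/3*x*y - 14/3*x - 1/2*y**2 - 20/3*y.
  leading term x**2: subtract (1/9)·f_2 from -2/3*x**2 + 3/2*x*y**2 + 1/3*x*y - 14/3*x - 1/2*y**2 - 20/3*y → 3/2*x*y**2 - 2/3*x*y - 44/9*x - 1/2*y**2 - 19/3*y + 40/9
  leading term x*y**2: subtract (1/2*y)·f_1 from 3/2*x*y**2 - 2/3*x*y - 44/9*x - 1/2*y**2 - 19/3*y + 40/9 → 1/3*x*y - 44/9*x - 1/2*y**2 + 2/3*y + 40/9
  leading term x*y: subtract (1/9)·f_1 from 1/3*x*y - 44/9*x - 1/2*y**2 + 2/3*y + 40/9 → -14/3*x - 1/2*y**2 + 2/3*y + 6
  leading term x: no divisor's leading term divides it; move -14/3*x to the remainder.
  leading term y**2: no divisor's leading term divides it; move -1/2*y**2 to the remainder.
  leading term y: no divisor's leading term divides it; move 2/3*y to the remainder.
  leading term 1: no divisor's leading term divides it; move 6 to the remainder.
  remainder -14/3*x - 1/2*y**2 + 2/3*y + 6 ≠ 0; add h_3 = -14/3*x - 1/2*y**2 + 2/3*y + 6 to the basis.

S(f_1,h_3): lcm = x*y. S = -2/3*x - 3/28*y**3 + 1/7*y**2 + 9/7*y - 14/3.
  leading term x: subtract (1/7)·h_3 from -2/3*x - 3/28*y**3 + 1/7*y**2 + 9/7*y - 14/3 → -3/28*y**3 + 3/14*y**2 + 25/21*y - 116/21
  leading term y**3: no divisor's leading term divides it; move -3/28*y**3 to the remainder.
  leading term y**2: no divisor's leading term divides it; move 3/14*y**2 to the remainder.
  leading term y: no divisor's leading term divides it; move 25/21*y to the remainder.
  leading term 1: no divisor's leading term divides it; move -116/21 to the remainder.
  remainder -3/28*y**3 + 3/14*y**2 + 25/21*y - 116/21 ≠ 0; add h_4 = -3/28*y**3 + 3/14*y**2 + 25/21*y - 116/21 to the basis.

The other S-polynomials (S(f_2,h_3), S(f_1,h_4), S(f_2,h_4), S(h_3,h_4)) all reduce to 0 modulo the current basis, so we have a Gröbner basis.
Inter-reduce: drop elements whose leading term is divisible by another's, tail-reduce, and make monic.
Reduced Gröbner basis: {x + 3/28*y**2 - 1/7*y - 9/7, y**3 - 2*y**2 - 100/9*y + 464/9}.

The lex basis is triangular: the last element involves only y. Solving y**3 - 2*y**2 - 100/9*y + 464/9 = 0 gives y ∈ {-4, 3 - sqrt(35)*I/3, 3 + sqrt(35)*I/3}; substituting each value into the earlier elements determines the remaining variables.
  y = -4: the earlier basis element becomes x + 1 = 0, giving x = -1 — point (-1, -4).
  y = 3 - sqrt(35)*I/3: the earlier basis element becomes x - 7/6 - sqrt(35)*I/6 = 0, giving x = 7/6 + sqrt(35)*I/6 — point (7/6 + sqrt(35)*I/6, 3 - sqrt(35)*I/3).
  y = 3 + sqrt(35)*I/3: the earlier basis element becomes x - 7/6 + sqrt(35)*I/6 = 0, giving x = 7/6 - sqrt(35)*I/6 — point (7/6 - sqrt(35)*I/6, 3 + sqrt(35)*I/3).

{(-1, -4), (7/6 + sqrt(35)*I/6, 3 - sqrt(35)*I/3), (7/6 - sqrt(35)*I/6, 3 + sqrt(35)*I/3)}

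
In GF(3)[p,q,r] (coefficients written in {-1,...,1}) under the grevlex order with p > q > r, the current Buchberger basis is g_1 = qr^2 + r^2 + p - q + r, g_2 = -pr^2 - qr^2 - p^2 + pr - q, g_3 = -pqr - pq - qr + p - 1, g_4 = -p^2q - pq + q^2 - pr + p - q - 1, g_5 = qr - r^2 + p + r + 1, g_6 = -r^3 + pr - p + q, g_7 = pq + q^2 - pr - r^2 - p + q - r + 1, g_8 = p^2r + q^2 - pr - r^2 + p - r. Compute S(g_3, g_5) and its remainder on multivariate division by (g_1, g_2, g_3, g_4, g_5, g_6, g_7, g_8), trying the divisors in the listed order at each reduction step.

lcm(LM(g_3), LM(g_5)) = pqr.
S = (lcm/LT(g_3))·g_3 − (lcm/LT(g_5))·g_5 = pr^2 - p^2 + pq - pr + qr + p + 1.
Reduce S modulo (g_1, g_2, g_3, g_4, g_5, g_6, g_7, g_8) in that order:
  leading term pr^2: subtract (-1)·g_2 from pr^2 - p^2 + pq - pr + qr + p + 1 → -qr^2 + p^2 + pq + qr + p - q + 1
  leading term qr^2: subtract (-1)·g_1 from -qr^2 + p^2 + pq + qr + p - q + 1 → p^2 + pq + qr + r^2 - p + q + r + 1
  leading term p^2: no divisor's leading term divides it; move p^2 to the remainder.
  leading term pq: subtract (1)·g_7 from pq + qr + r^2 - p + q + r + 1 → -q^2 + pr + qr - r^2 - r
  leading term q^2: no divisor's leading term divides it; move -q^2 to the remainder.
  leading term pr: no divisor's leading term divides it; move pr to the remainder.
  leading term qr: subtract (1)·g_5 from qr - r^2 - r → -p + r - 1
  leading term p: no divisor's leading term divides it; move -p to the remainder.
  leading term r: no divisor's leading term divides it; move r to the remainder.
  leading term 1: no divisor's leading term divides it; move -1 to the remainder.
The remainder p^2 - q^2 + pr - p + r - 1 is nonzero, so it would be added as the next basis element.

S(g_3, g_5) = pr^2 - p^2 + pq - pr + qr + p + 1; remainder on division = p^2 - q^2 + pr - p + r - 1.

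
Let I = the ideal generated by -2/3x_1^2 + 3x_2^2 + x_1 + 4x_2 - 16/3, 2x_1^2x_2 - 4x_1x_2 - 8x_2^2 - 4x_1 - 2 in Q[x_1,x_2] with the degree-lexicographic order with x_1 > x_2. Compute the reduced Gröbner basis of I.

This is the nonlinear analogue of row-reducing a linear system.

f_1 = -2/3x_1^2 + 3x_2^2 + x_1 + 4x_2 - 16/3, LT = x_1^2.
f_2 = 2x_1^2x_2 - 4x_1x_2 - 8x_2^2 - 4x_1 - 2, LT = x_1^2x_2.

S(f_1,f_2): lcm = x_1^2x_2. S = -9/2x_2^3 + 1/2x_1x_2 - 2x_2^2 + 2x_1 + 8x_2 + 1.
  leading term x_2^3: no divisor's leading term divides it; move -9/2x_2^3 to the remainder.
  leading term x_1x_2: no divisor's leading term divides it; move 1/2x_1x_2 to the remainder.
  leading term x_2^2: no divisor's leading term divides it; move -2x_2^2 to the remainder.
  leading term x_1: no divisor's leading term divides it; move 2x_1 to the remainder.
  leading term x_2: no divisor's leading term divides it; move 8x_2 to the remainder.
  leading term 1: no divisor's leading term divides it; move 1 to the remainder.
  remainder -9/2x_2^3 + 1/2x_1x_2 - 2x_2^2 + 2x_1 + 8x_2 + 1 ≠ 0; add g_3 = -9/2x_2^3 + 1/2x_1x_2 - 2x_2^2 + 2x_1 + 8x_2 + 1 to the basis.

The other S-polynomials (S(f_1,g_3), S(f_2,g_3)) all reduce to 0 modulo the current basis, so we have a Gröbner basis.
Inter-reduce: drop elements whose leading term is divisible by another's, tail-reduce, and make monic.

G = {x_2^3 - 1/9x_1x_2 + 4/9x_2^2 - 4/9x_1 - 16/9x_2 - 2/9, x_1^2 - 9/2x_2^2 - 3/2x_1 - 6x_2 + 8}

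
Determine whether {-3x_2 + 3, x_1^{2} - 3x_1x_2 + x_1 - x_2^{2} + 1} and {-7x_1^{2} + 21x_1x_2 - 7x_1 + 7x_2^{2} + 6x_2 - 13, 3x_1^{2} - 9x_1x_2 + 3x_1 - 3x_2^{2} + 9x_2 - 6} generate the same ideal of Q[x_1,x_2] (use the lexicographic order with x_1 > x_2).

Yes, the ideals are equal.

Two ideals are equal iff their reduced Gröbner bases coincide (the reduced basis is unique for a fixed ordering).
Buchberger on the first generating set:
f_1 = -3x_2 + 3, LT = x_2.
f_2 = x_1^{2} - 3x_1x_2 + x_1 - x_2^{2} + 1, LT = x_1^{2}.

The S-polynomials (S(f_1,f_2)) all reduce to 0 modulo the current basis, so we have a Gröbner basis.
Inter-reduce: drop elements whose leading term is divisible by another's, tail-reduce, and make monic.
Reduced Gröbner basis: {x_1^{2} - 2x_1, x_2 - 1}.

Buchberger on the second generating set:
h_1 = -7x_1^{2} + 21x_1x_2 - 7x_1 + 7x_2^{2} + 6x_2 - 13, LT = x_1^{2}.
h_2 = 3x_1^{2} - 9x_1x_2 + 3x_1 - 3x_2^{2} + 9x_2 - 6, LT = x_1^{2}.

S(h_1,h_2): lcm = x_1^{2}. S = -\tfrac{27}{7}x_2 + \tfrac{27}{7}.
  leading term x_2: no divisor's leading term divides it; move -\tfrac{27}{7}x_2 to the remainder.
  leading term 1: no divisor's leading term divides it; move \tfrac{27}{7} to the remainder.
  remainder -\tfrac{27}{7}x_2 + \tfrac{27}{7} ≠ 0; add k_3 = -\tfrac{27}{7}x_2 + \tfrac{27}{7} to the basis.

The other S-polynomials (S(h_1,k_3), S(h_2,k_3)) all reduce to 0 modulo the current basis, so we have a Gröbner basis.
Inter-reduce: drop elements whose leading term is divisible by another's, tail-reduce, and make monic.
Reduced Gröbner basis: {x_1^{2} - 2x_1, x_2 - 1}.

These coincide, so the ideals are equal.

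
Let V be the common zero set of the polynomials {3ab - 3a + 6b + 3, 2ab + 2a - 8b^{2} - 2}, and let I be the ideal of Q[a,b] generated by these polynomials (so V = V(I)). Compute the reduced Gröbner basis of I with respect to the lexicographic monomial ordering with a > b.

Buchberger's algorithm terminates because the ascending chain of leading-term ideals stabilizes.

f_1 = 3ab - 3a + 6b + 3, LT = ab.
f_2 = 2ab + 2a - 8b^{2} - 2, LT = ab.

S(f_1,f_2): lcm = ab. S = -2a + 4b^{2} + 2b + 2.
  leading term a: no divisor's leading term divides it; move -2a to the remainder.
  leading term b^{2}: no divisor's leading term divides it; move 4b^{2} to the remainder.
  leading term b: no divisor's leading term divides it; move 2b to the remainder.
  leading term 1: no divisor's leading term divides it; move 2 to the remainder.
  remainder -2a + 4b^{2} + 2b + 2 ≠ 0; add g_3 = -2a + 4b^{2} + 2b + 2 to the basis.

S(f_1,g_3): lcm = ab. S = -a + 2b^{3} + b^{2} + 3b + 1.
  leading term a: subtract (\tfrac{1}{2})·g_3 from -a + 2b^{3} + b^{2} + 3b + 1 → 2b^{3} - b^{2} + 2b
  leading term b^{3}: no divisor's leading term divides it; move 2b^{3} to the remainder.
  leading term b^{2}: no divisor's leading term divides it; move -b^{2} to the remainder.
  leading term b: no divisor's leading term divides it; move 2b to the remainder.
  remainder 2b^{3} - b^{2} + 2b ≠ 0; add g_4 = 2b^{3} - b^{2} + 2b to the basis.

S(f_2,g_3): lcm = ab. S = a + 2b^{3} - 3b^{2} + b - 1.
  leading term a: subtract (-\tfrac{1}{2})·g_3 from a + 2b^{3} - 3b^{2} + b - 1 → 2b^{3} - b^{2} + 2b
  leading term b^{3}: subtract (1)·g_4 from 2b^{3} - b^{2} + 2b → 0
  remainder 0.

S(f_1,g_4): lcm = ab^{3}. S = -\tfrac{1}{2}ab^{2} - ab + 2b^{3} + b^{2}.
  leading term ab^{2}: subtract (-\tfrac{1}{6}b)·f_1 from -\tfrac{1}{2}ab^{2} - ab + 2b^{3} + b^{2} → -\tfrac{3}{2}ab + 2b^{3} + 2b^{2} + \tfrac{1}{2}b
  leading term ab: subtract (-\tfrac{1}{2})·f_1 from -\tfrac{3}{2}ab + 2b^{3} + 2b^{2} + \tfrac{1}{2}b → -\tfrac{3}{2}a + 2b^{3} + 2b^{2} + \tfrac{7}{2}b + \tfrac{3}{2}
  leading term a: subtract (\tfrac{3}{4})·g_3 from -\tfrac{3}{2}a + 2b^{3} + 2b^{2} + \tfrac{7}{2}b + \tfrac{3}{2} → 2b^{3} - b^{2} + 2b
  leading term b^{3}: subtract (1)·g_4 from 2b^{3} - b^{2} + 2b → 0
  remainder 0.

S(f_2,g_4): lcm = ab^{3}. S = \tfrac{3}{2}ab^{2} - ab - 4b^{4} - b^{2}.
  leading term ab^{2}: subtract (\tfrac{1}{2}b)·f_1 from \tfrac{3}{2}ab^{2} - ab - 4b^{4} - b^{2} → \tfrac{1}{2}ab - 4b^{4} - 4b^{2} - \tfrac{3}{2}b
  leading term ab: subtract (\tfrac{1}{6})·f_1 from \tfrac{1}{2}ab - 4b^{4} - 4b^{2} - \tfrac{3}{2}b → \tfrac{1}{2}a - 4b^{4} - 4b^{2} - \tfrac{5}{2}b - \tfrac{1}{2}
  leading term a: subtract (-\tfrac{1}{4})·g_3 from \tfrac{1}{2}a - 4b^{4} - 4b^{2} - \tfrac{5}{2}b - \tfrac{1}{2} → -4b^{4} - 3b^{2} - 2b
  leading term b^{4}: subtract (-2b)·g_4 from -4b^{4} - 3b^{2} - 2b → -2b^{3} + b^{2} - 2b
  leading term b^{3}: subtract (-1)·g_4 from -2b^{3} + b^{2} - 2b → 0
  remainder 0.

S(g_3,g_4): leading monomials are coprime, so the S-polynomial reduces to 0 (Buchberger's first criterion).
Every S-polynomial of the final basis reduces to 0, so we have a Gröbner basis.
Inter-reduce: drop elements whose leading term is divisible by another's, tail-reduce, and make monic.

G = {a - 2b^{2} - b - 1, b^{3} - \tfrac{1}{2}b^{2} + b}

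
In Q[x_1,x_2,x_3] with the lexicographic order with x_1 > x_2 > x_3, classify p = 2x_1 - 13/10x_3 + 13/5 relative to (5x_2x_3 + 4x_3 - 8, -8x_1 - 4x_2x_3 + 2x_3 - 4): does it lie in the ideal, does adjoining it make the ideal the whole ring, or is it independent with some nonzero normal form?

First compute the reduced Gröbner basis of I by Buchberger's algorithm.
f_1 = 5x_2x_3 + 4x_3 - 8, LT = x_2x_3.
f_2 = -8x_1 - 4x_2x_3 + 2x_3 - 4, LT = x_1.

The S-polynomials (S(f_1,f_2)) all reduce to 0 modulo the current basis, so we have a Gröbner basis.
Inter-reduce: drop elements whose leading term is divisible by another's, tail-reduce, and make monic.
Reduced Gröbner basis: {x_1 - 13/20x_3 + 13/10, x_2x_3 + 4/5x_3 - 8/5}.
Label its elements g_1 = x_1 - 13/20x_3 + 13/10, g_2 = x_2x_3 + 4/5x_3 - 8/5.

Reduce p = 2x_1 - 13/10x_3 + 13/5 modulo G:
  leading term x_1: subtract (2)·g_1 from 2x_1 - 13/10x_3 + 13/5 → 0
  normal form = 0.
Since the normal form is 0, p ∈ I.

Ideal membership is decidable via reduction modulo a Gröbner basis.

2x_1 - 13/10x_3 + 13/5 lies in I (it reduces to 0).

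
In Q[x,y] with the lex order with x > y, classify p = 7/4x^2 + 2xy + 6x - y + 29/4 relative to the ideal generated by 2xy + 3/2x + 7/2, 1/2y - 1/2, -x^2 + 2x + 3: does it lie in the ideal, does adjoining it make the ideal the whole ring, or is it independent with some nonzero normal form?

First compute the reduced Gröbner basis of I by Buchberger's algorithm.
f_1 = 2xy + 3/2x + 7/2, LT = xy.
f_2 = 1/2y - 1/2, LT = y.
f_3 = -x^2 + 2x + 3, LT = x^2.

S(f_1,f_2): lcm = xy. S = 7/4x + 7/4.
  leading term x: no divisor's leading term divides it; move 7/4x to the remainder.
  leading term 1: no divisor's leading term divides it; move 7/4 to the remainder.
  remainder 7/4x + 7/4 ≠ 0; add h_4 = 7/4x + 7/4 to the basis.

The other S-polynomials (S(f_1,f_3), S(f_2,f_3), S(f_1,h_4), S(f_2,h_4), S(f_3,h_4)) all reduce to 0 modulo the current basis, so we have a Gröbner basis.
Inter-reduce: drop elements whose leading term is divisible by another's, tail-reduce, and make monic.
Reduced Gröbner basis: {x + 1, y - 1}.
Label its elements g_1 = x + 1, g_2 = y - 1.

Reduce p = 7/4x^2 + 2xy + 6x - y + 29/4 modulo G:
  leading term x^2: subtract (7/4x)·g_1 from 7/4x^2 + 2xy + 6x - y + 29/4 → 2xy + 17/4x - y + 29/4
  leading term xy: subtract (2y)·g_1 from 2xy + 17/4x - y + 29/4 → 17/4x - 3y + 29/4
  leading term x: subtract (17/4)·g_1 from 17/4x - 3y + 29/4 → -3y + 3
  leading term y: subtract (-3)·g_2 from -3y + 3 → 0
  normal form = 0.
Since the normal form is 0, p ∈ I.

7/4x^2 + 2xy + 6x - y + 29/4 lies in I (it reduces to 0).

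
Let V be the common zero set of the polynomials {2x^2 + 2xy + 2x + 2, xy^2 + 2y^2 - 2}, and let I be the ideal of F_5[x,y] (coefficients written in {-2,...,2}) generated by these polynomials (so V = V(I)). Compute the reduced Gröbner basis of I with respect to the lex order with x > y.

f_1 = 2x^2 + 2xy + 2x + 2, LT = x^2.
f_2 = xy^2 + 2y^2 - 2, LT = xy^2.

S(f_1,f_2): lcm = x^2y^2. S = xy^3 - xy^2 + 2x + y^2.
  leading term xy^3: subtract (y)·f_2 from xy^3 - xy^2 + 2x + y^2 → -xy^2 + 2x - 2y^3 + y^2 + 2y
  leading term xy^2: subtract (-1)·f_2 from -xy^2 + 2x - 2y^3 + y^2 + 2y → 2x - 2y^3 - 2y^2 + 2y - 2
  leading term x: no divisor's leading term divides it; move 2x to the remainder.
  leading term y^3: no divisor's leading term divides it; move -2y^3 to the remainder.
  leading term y^2: no divisor's leading term divides it; move -2y^2 to the remainder.
  leading term y: no divisor's leading term divides it; move 2y to the remainder.
  leading term 1: no divisor's leading term divides it; move -2 to the remainder.
  remainder 2x - 2y^3 - 2y^2 + 2y - 2 ≠ 0; add g_3 = 2x - 2y^3 - 2y^2 + 2y - 2 to the basis.

S(f_1,g_3): lcm = x^2. S = xy^3 + xy^2 + 2x + 1.
  leading term xy^3: subtract (y)·f_2 from xy^3 + xy^2 + 2x + 1 → xy^2 + 2x - 2y^3 + 2y + 1
  leading term xy^2: subtract (1)·f_2 from xy^2 + 2x - 2y^3 + 2y + 1 → 2x - 2y^3 - 2y^2 + 2y - 2
  leading term x: subtract (1)·g_3 from 2x - 2y^3 - 2y^2 + 2y - 2 → 0
  remainder 0.

S(f_2,g_3): lcm = xy^2. S = y^5 + y^4 - y^3 - 2y^2 - 2.
  leading term y^5: no divisor's leading term divides it; move y^5 to the remainder.
  leading term y^4: no divisor's leading term divides it; move y^4 to the remainder.
  leading term y^3: no divisor's leading term divides it; move -y^3 to the remainder.
  leading term y^2: no divisor's leading term divides it; move -2y^2 to the remainder.
  leading term 1: no divisor's leading term divides it; move -2 to the remainder.
  remainder y^5 + y^4 - y^3 - 2y^2 - 2 ≠ 0; add g_4 = y^5 + y^4 - y^3 - 2y^2 - 2 to the basis.

S(f_1,g_4): leading monomials are coprime, so the S-polynomial reduces to 0 (Buchberger's first criterion).
S(f_2,g_4): lcm = xy^5. S = -xy^4 + xy^3 + 2xy^2 + 2x + 2y^5 - 2y^3.
  leading term xy^4: subtract (-y^2)·f_2 from -xy^4 + xy^3 + 2xy^2 + 2x + 2y^5 - 2y^3 → xy^3 + 2xy^2 + 2x + 2y^5 + 2y^4 - 2y^3 - 2y^2
  leading term xy^3: subtract (y)·f_2 from xy^3 + 2xy^2 + 2x + 2y^5 + 2y^4 - 2y^3 - 2y^2 → 2xy^2 + 2x + 2y^5 + 2y^4 + y^3 - 2y^2 + 2y
  leading term xy^2: subtract (2)·f_2 from 2xy^2 + 2x + 2y^5 + 2y^4 + y^3 - 2y^2 + 2y → 2x + 2y^5 + 2y^4 + y^3 - y^2 + 2y - 1
  leading term x: subtract (1)·g_3 from 2x + 2y^5 + 2y^4 + y^3 - y^2 + 2y - 1 → 2y^5 + 2y^4 - 2y^3 + y^2 + 1
  leading term y^5: subtract (2)·g_4 from 2y^5 + 2y^4 - 2y^3 + y^2 + 1 → 0
  remainder 0.

S(g_3,g_4): leading monomials are coprime, so the S-polynomial reduces to 0 (Buchberger's first criterion).
Every S-polynomial of the final basis reduces to 0, so we have a Gröbner basis.
Inter-reduce: drop elements whose leading term is divisible by another's, tail-reduce, and make monic.

G = {x - y^3 - y^2 + y - 1, y^5 + y^4 - y^3 - 2y^2 - 2}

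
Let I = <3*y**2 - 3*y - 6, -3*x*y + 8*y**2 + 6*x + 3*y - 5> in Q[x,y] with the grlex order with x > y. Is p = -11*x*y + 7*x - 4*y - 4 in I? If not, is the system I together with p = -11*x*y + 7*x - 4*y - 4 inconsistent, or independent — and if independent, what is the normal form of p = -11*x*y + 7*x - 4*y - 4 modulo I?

First compute the reduced Gröbner basis of I by Buchberger's algorithm.
f_1 = 3*y**2 - 3*y - 6, LT = y**2.
f_2 = -3*x*y + 8*y**2 + 6*x + 3*y - 5, LT = x*y.

S(f_1,f_2): lcm = x*y**2. S = 8/3*y**3 + x*y + y**2 - 2*x - 5/3*y.
  reduce S modulo (f_1, f_2):
  remainder 11*y + 11 ≠ 0; add h_3 = 11*y + 11 to the basis.

S(f_2,h_3): lcm = x*y. S = -8/3*y**2 - 3*x - y + 5/3.
  reduce S modulo (f_1, f_2, h_3):
  remainder -3*x ≠ 0; add h_4 = -3*x to the basis.

The other S-polynomials (S(f_1,h_3), S(f_1,h_4), S(f_2,h_4), S(h_3,h_4)) all reduce to 0 modulo the current basis, so we have a Gröbner basis.
Inter-reduce: drop elements whose leading term is divisible by another's, tail-reduce, and make monic.
Reduced Gröbner basis: {x, y + 1}.
Label its elements g_1 = x, g_2 = y + 1.

Reduce p = -11*x*y + 7*x - 4*y - 4 modulo G:
  leading term x*y: subtract (-11*y)·g_1 from -11*x*y + 7*x - 4*y - 4 → 7*x - 4*y - 4
  leading term x: subtract (7)·g_1 from 7*x - 4*y - 4 → -4*y - 4
  leading term y: subtract (-4)·g_2 from -4*y - 4 → 0
  normal form = 0.
Since the normal form is 0, p ∈ I.

The remainder on division by a Gröbner basis is unique — it is the normal form.

-11*x*y + 7*x - 4*y - 4 lies in I (it reduces to 0).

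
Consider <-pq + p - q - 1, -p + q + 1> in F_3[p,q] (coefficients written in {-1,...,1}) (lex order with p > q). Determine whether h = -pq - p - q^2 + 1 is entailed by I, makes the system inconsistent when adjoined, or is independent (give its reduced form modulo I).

-pq - p - q^2 + 1 lies in I (it reduces to 0).

First compute the reduced Gröbner basis of I by Buchberger's algorithm.
f_1 = -pq + p - q - 1, LT = pq.
f_2 = -p + q + 1, LT = p.

S(f_1,f_2): lcm = pq. S = -p + q^2 - q + 1.
  reduce S modulo (f_1, f_2):
  remainder q^2 + q ≠ 0; add k_3 = q^2 + q to the basis.

The other S-polynomials (S(f_1,k_3), S(f_2,k_3)) all reduce to 0 modulo the current basis, so we have a Gröbner basis.
Inter-reduce: drop elements whose leading term is divisible by another's, tail-reduce, and make monic.
Reduced Gröbner basis: {p - q - 1, q^2 + q}.
Label its elements g_1 = p - q - 1, g_2 = q^2 + q.

Reduce h = -pq - p - q^2 + 1 modulo G:
  leading term pq: subtract (-q)·g_1 from -pq - p - q^2 + 1 → -p + q^2 - q + 1
  leading term p: subtract (-1)·g_1 from -p + q^2 - q + 1 → q^2 + q
  leading term q^2: subtract (1)·g_2 from q^2 + q → 0
  normal form = 0.
Since the normal form is 0, h ∈ I.

The remainder on division by a Gröbner basis is unique — it is the normal form.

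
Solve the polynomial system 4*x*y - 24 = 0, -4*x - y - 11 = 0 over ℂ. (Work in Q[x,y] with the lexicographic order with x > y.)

{(-3/4, -8), (-2, -3)}

Compute a lex Gröbner basis by Buchberger's algorithm.
f_1 = 4*x*y - 24, LT = x*y.
f_2 = -4*x - y - 11, LT = x.

S(f_1,f_2): lcm = x*y. S = -1/4*y**2 - 11/4*y - 6.
  reduce S modulo (f_1, f_2):
  remainder -1/4*y**2 - 11/4*y - 6 ≠ 0; add h_3 = -1/4*y**2 - 11/4*y - 6 to the basis.

The other S-polynomials (S(f_1,h_3), S(f_2,h_3)) all reduce to 0 modulo the current basis, so we have a Gröbner basis.
Inter-reduce: drop elements whose leading term is divisible by another's, tail-reduce, and make monic.
Reduced Gröbner basis: {x + 1/4*y + 11/4, y**2 + 11*y + 24}.

A lex Gröbner basis eliminates variables successively. Here y**2 + 11*y + 24 depends only on y, with roots {-8, -3}; lifting each root through the earlier basis elements recovers the full solutions.
  y = -8: the earlier basis element becomes x + 3/4 = 0, giving x = -3/4 — point (-3/4, -8).
  y = -3: the earlier basis element becomes x + 2 = 0, giving x = -2 — point (-2, -3).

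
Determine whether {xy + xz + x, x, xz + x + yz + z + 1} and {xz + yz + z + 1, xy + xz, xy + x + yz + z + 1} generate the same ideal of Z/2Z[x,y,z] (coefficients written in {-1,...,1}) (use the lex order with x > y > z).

For a fixed monomial order, each ideal has a unique reduced Gröbner basis; comparing bases decides equality.
Buchberger on the first generating set:
f_1 = xy + xz + x, LT = xy.
f_2 = x, LT = x.
f_3 = xz + x + yz + z + 1, LT = xz.

S(f_1,f_3): lcm = xyz. S = xy + xz^{2} + xz + y^{2}z + yz + y.
  reduce S modulo (f_1, f_2, f_3):
  remainder y^{2}z + yz + y ≠ 0; add g_4 = y^{2}z + yz + y to the basis.

S(f_2,f_3): lcm = xz. S = x + yz + z + 1.
  reduce S modulo (f_1, f_2, f_3, g_4):
  remainder yz + z + 1 ≠ 0; add g_5 = yz + z + 1 to the basis.

The other S-polynomials (S(f_1,f_2), S(f_1,g_4), S(f_2,g_4), S(f_3,g_4), S(f_1,g_5), S(f_2,g_5), S(f_3,g_5), S(g_4,g_5)) all reduce to 0 modulo the current basis, so we have a Gröbner basis.
Inter-reduce: drop elements whose leading term is divisible by another's, tail-reduce, and make monic.
Reduced Gröbner basis: {x, yz + z + 1}.

Buchberger on the second generating set:
h_1 = xz + yz + z + 1, LT = xz.
h_2 = xy + xz, LT = xy.
h_3 = xy + x + yz + z + 1, LT = xy.

S(h_1,h_2): lcm = xyz. S = xz^{2} + y^{2}z + yz + y.
  reduce S modulo (h_1, h_2, h_3):
  remainder y^{2}z + yz^{2} + yz + y + z^{2} + z ≠ 0; add k_4 = y^{2}z + yz^{2} + yz + y + z^{2} + z to the basis.

S(h_1,h_3): lcm = xyz. S = xz + y^{2}z + yz^{2} + yz + y + z^{2} + z.
  reduce S modulo (h_1, h_2, h_3, k_4):
  remainder yz + z + 1 ≠ 0; add k_5 = yz + z + 1 to the basis.

S(h_2,h_3): lcm = xy. S = xz + x + yz + z + 1.
  reduce S modulo (h_1, h_2, h_3, k_4, k_5):
  remainder x ≠ 0; add k_6 = x to the basis.

The other S-polynomials (S(h_1,k_4), S(h_2,k_4), S(h_3,k_4), S(h_1,k_5), S(h_2,k_5), S(h_3,k_5), S(k_4,k_5), S(h_1,k_6), S(h_2,k_6), S(h_3,k_6), S(k_4,k_6), S(k_5,k_6)) all reduce to 0 modulo the current basis, so we have a Gröbner basis.
Inter-reduce: drop elements whose leading term is divisible by another's, tail-reduce, and make monic.
Reduced Gröbner basis: {x, yz + z + 1}.

These coincide, so the ideals are equal.
The same test decides containment: I ⊆ J iff every generator of I reduces to 0 modulo a Gröbner basis of J.

Yes, the ideals are equal.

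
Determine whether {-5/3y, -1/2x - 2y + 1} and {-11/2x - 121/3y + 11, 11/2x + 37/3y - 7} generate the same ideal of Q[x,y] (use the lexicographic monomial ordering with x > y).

No, the ideals differ.

Two ideals are equal iff their reduced Gröbner bases coincide (the reduced basis is unique for a fixed ordering).
Buchberger on the first generating set:
f_1 = -5/3y, LT = y.
f_2 = -1/2x - 2y + 1, LT = x.

The S-polynomials (S(f_1,f_2)) all reduce to 0 modulo the current basis, so we have a Gröbner basis.
Inter-reduce: drop elements whose leading term is divisible by another's, tail-reduce, and make monic.
Reduced Gröbner basis: {x - 2, y}.

Buchberger on the second generating set:
h_1 = -11/2x - 121/3y + 11, LT = x.
h_2 = 11/2x + 37/3y - 7, LT = x.

S(h_1,h_2): lcm = x. S = 56/11y - 8/11.
  reduce S modulo (h_1, h_2):
  remainder 56/11y - 8/11 ≠ 0; add k_3 = 56/11y - 8/11 to the basis.

The other S-polynomials (S(h_1,k_3), S(h_2,k_3)) all reduce to 0 modulo the current basis, so we have a Gröbner basis.
Inter-reduce: drop elements whose leading term is divisible by another's, tail-reduce, and make monic.
Reduced Gröbner basis: {x - 20/21, y - 1/7}.

These differ, so the ideals are not equal.
The same test decides containment: I ⊆ J iff every generator of I reduces to 0 modulo a Gröbner basis of J.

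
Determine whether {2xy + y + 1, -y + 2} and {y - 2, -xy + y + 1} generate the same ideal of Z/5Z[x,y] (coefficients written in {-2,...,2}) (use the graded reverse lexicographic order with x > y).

Two ideals are equal iff their reduced Gröbner bases coincide (the reduced basis is unique for a fixed ordering).
Buchberger on the first generating set:
f_1 = 2xy + y + 1, LT = xy.
f_2 = -y + 2, LT = y.

S(f_1,f_2): lcm = xy. S = 2x - 2y - 2.
  leading term x: no divisor's leading term divides it; move 2x to the remainder.
  leading term y: subtract (2)·f_2 from -2y - 2 → -1
  leading term 1: no divisor's leading term divides it; move -1 to the remainder.
  remainder 2x - 1 ≠ 0; add g_3 = 2x - 1 to the basis.

S(f_1,g_3): lcm = xy. S = y - 2.
  leading term y: subtract (-1)·f_2 from y - 2 → 0
  remainder 0.

S(f_2,g_3): leading monomials are coprime, so the S-polynomial reduces to 0 (Buchberger's first criterion).
Every S-polynomial of the final basis reduces to 0, so we have a Gröbner basis.
Inter-reduce: drop elements whose leading term is divisible by another's, tail-reduce, and make monic.
Reduced Gröbner basis: {x + 2, y - 2}.

Buchberger on the second generating set:
h_1 = y - 2, LT = y.
h_2 = -xy + y + 1, LT = xy.

S(h_1,h_2): lcm = xy. S = -2x + y + 1.
  leading term x: no divisor's leading term divides it; move -2x to the remainder.
  leading term y: subtract (1)·h_1 from y + 1 → -2
  leading term 1: no divisor's leading term divides it; move -2 to the remainder.
  remainder -2x - 2 ≠ 0; add k_3 = -2x - 2 to the basis.

S(h_1,k_3): leading monomials are coprime, so the S-polynomial reduces to 0 (Buchberger's first criterion).
S(h_2,k_3): lcm = xy. S = -2y - 1.
  leading term y: subtract (-2)·h_1 from -2y - 1 → 0
  remainder 0.

Every S-polynomial of the final basis reduces to 0, so we have a Gröbner basis.
Inter-reduce: drop elements whose leading term is divisible by another's, tail-reduce, and make monic.
Reduced Gröbner basis: {x + 1, y - 2}.

These differ, so the ideals are not equal.

No, the ideals differ.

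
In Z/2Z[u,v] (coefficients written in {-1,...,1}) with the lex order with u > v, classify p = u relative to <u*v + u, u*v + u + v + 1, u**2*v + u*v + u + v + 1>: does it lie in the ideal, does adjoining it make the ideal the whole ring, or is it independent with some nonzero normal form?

u is independent of I; its normal form modulo I is u.

First compute the reduced Gröbner basis of I by Buchberger's algorithm.
f_1 = u*v + u, LT = u*v.
f_2 = u*v + u + v + 1, LT = u*v.
f_3 = u**2*v + u*v + u + v + 1, LT = u**2*v.

S(f_1,f_2): lcm = u*v. S = v + 1.
  reduce S modulo (f_1, f_2, f_3):
  remainder v + 1 ≠ 0; add h_4 = v + 1 to the basis.

S(f_1,f_3): lcm = u**2*v. S = u**2 + u*v + u + v + 1.
  reduce S modulo (f_1, f_2, f_3, h_4):
  remainder u**2 ≠ 0; add h_5 = u**2 to the basis.

The other S-polynomials (S(f_2,f_3), S(f_1,h_4), S(f_2,h_4), S(f_3,h_4), S(f_1,h_5), S(f_2,h_5), S(f_3,h_5), S(h_4,h_5)) all reduce to 0 modulo the current basis, so we have a Gröbner basis.
Inter-reduce: drop elements whose leading term is divisible by another's, tail-reduce, and make monic.
Reduced Gröbner basis: {u**2, v + 1}.
Label its elements g_1 = u**2, g_2 = v + 1.

Reduce p = u modulo G:
  leading term u: no divisor's leading term divides it; move u to the remainder.
  normal form = u.
The normal form is nonzero, so p ∉ I. Since p minus its normal form lies in I, I + (p) = I + (r) where r = u; decide whether this ideal is the whole ring.
Run Buchberger on G together with r (pairs among the g_i already reduce to 0 since G is a Gröbner basis):
g_1 = u**2, LT = u**2.
g_2 = v + 1, LT = v.
r = u, LT = u.

The S-polynomials (S(g_1,g_2), S(g_1,r), S(g_2,r)) all reduce to 0 modulo the current basis, so we have a Gröbner basis.
Inter-reduce: drop elements whose leading term is divisible by another's, tail-reduce, and make monic.
Reduced Gröbner basis: {u, v + 1}.
The reduced Gröbner basis of I + (p) is {u, v + 1} ≠ {1}, a proper ideal, so the enlarged system stays consistent: p is independent of I, with normal form u.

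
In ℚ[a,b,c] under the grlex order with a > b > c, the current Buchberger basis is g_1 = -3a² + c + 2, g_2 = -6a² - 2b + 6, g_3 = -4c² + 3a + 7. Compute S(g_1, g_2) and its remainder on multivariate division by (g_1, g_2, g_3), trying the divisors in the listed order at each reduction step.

lcm(LM(g_1), LM(g_2)) = a².
S = (lcm/LT(g_1))·g_1 − (lcm/LT(g_2))·g_2 = -⅓b - ⅓c + ⅓.
Reduce S modulo (g_1, g_2, g_3) in that order:
  leading term b: no divisor's leading term divides it; move -⅓b to the remainder.
  leading term c: no divisor's leading term divides it; move -⅓c to the remainder.
  leading term 1: no divisor's leading term divides it; move ⅓ to the remainder.
The remainder -⅓b - ⅓c + ⅓ is nonzero, so it would be added as the next basis element.

S(g_1, g_2) = -⅓b - ⅓c + ⅓; remainder on division = -⅓b - ⅓c + ⅓.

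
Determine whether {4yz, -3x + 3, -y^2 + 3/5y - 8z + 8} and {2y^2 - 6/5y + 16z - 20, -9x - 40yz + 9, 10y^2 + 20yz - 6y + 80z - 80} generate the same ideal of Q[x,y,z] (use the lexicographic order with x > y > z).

Since reduced Gröbner bases are canonical representatives of ideals under a given ordering, it suffices to compute and compare them.
Buchberger on the first generating set:
f_1 = 4yz, LT = yz.
f_2 = -3x + 3, LT = x.
f_3 = -y^2 + 3/5y - 8z + 8, LT = y^2.

S(f_1,f_3): lcm = y^2z. S = 3/5yz - 8z^2 + 8z.
  leading term yz: subtract (3/20)·f_1 from 3/5yz - 8z^2 + 8z → -8z^2 + 8z
  leading term z^2: no divisor's leading term divides it; move -8z^2 to the remainder.
  leading term z: no divisor's leading term divides it; move 8z to the remainder.
  remainder -8z^2 + 8z ≠ 0; add g_4 = -8z^2 + 8z to the basis.

The other S-polynomials (S(f_1,f_2), S(f_2,f_3), S(f_1,g_4), S(f_2,g_4), S(f_3,g_4)) all reduce to 0 modulo the current basis, so we have a Gröbner basis.
Inter-reduce: drop elements whose leading term is divisible by another's, tail-reduce, and make monic.
Reduced Gröbner basis: {x - 1, y^2 - 3/5y + 8z - 8, yz, z^2 - z}.

Buchberger on the second generating set:
h_1 = 2y^2 - 6/5y + 16z - 20, LT = y^2.
h_2 = -9x - 40yz + 9, LT = x.
h_3 = 10y^2 + 20yz - 6y + 80z - 80, LT = y^2.

S(h_1,h_3): lcm = y^2. S = -2yz - 2.
  leading term yz: no divisor's leading term divides it; move -2yz to the remainder.
  leading term 1: no divisor's leading term divides it; move -2 to the remainder.
  remainder -2yz - 2 ≠ 0; add k_4 = -2yz - 2 to the basis.

S(h_1,k_4): lcm = y^2z. S = -3/5yz - y + 8z^2 - 10z.
  leading term yz: subtract (3/10)·k_4 from -3/5yz - y + 8z^2 - 10z → -y + 8z^2 - 10z + 3/5
  leading term y: no divisor's leading term divides it; move -y to the remainder.
  leading term z^2: no divisor's leading term divides it; move 8z^2 to the remainder.
  leading term z: no divisor's leading term divides it; move -10z to the remainder.
  leading term 1: no divisor's leading term divides it; move 3/5 to the remainder.
  remainder -y + 8z^2 - 10z + 3/5 ≠ 0; add k_5 = -y + 8z^2 - 10z + 3/5 to the basis.

S(k_4,k_5): lcm = yz. S = 8z^3 - 10z^2 + 3/5z + 1.
  leading term z^3: no divisor's leading term divides it; move 8z^3 to the remainder.
  leading term z^2: no divisor's leading term divides it; move -10z^2 to the remainder.
  leading term z: no divisor's leading term divides it; move 3/5z to the remainder.
  leading term 1: no divisor's leading term divides it; move 1 to the remainder.
  remainder 8z^3 - 10z^2 + 3/5z + 1 ≠ 0; add k_6 = 8z^3 - 10z^2 + 3/5z + 1 to the basis.

The other S-polynomials (S(h_1,h_2), S(h_2,h_3), S(h_2,k_4), S(h_3,k_4), S(h_1,k_5), S(h_2,k_5), S(h_3,k_5), S(h_1,k_6), S(h_2,k_6), S(h_3,k_6), S(k_4,k_6), S(k_5,k_6)) all reduce to 0 modulo the current basis, so we have a Gröbner basis.
Inter-reduce: drop elements whose leading term is divisible by another's, tail-reduce, and make monic.
Reduced Gröbner basis: {x - 49/9, y - 8z^2 + 10z - 3/5, z^3 - 5/4z^2 + 3/40z + 1/8}.

The bases are distinct; the ideals are different.

No, the ideals differ.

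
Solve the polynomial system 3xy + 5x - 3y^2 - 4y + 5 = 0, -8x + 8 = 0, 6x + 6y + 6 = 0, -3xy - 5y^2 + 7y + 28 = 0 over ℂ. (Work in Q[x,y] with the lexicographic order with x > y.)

Compute a lex Gröbner basis by Buchberger's algorithm.
f_1 = 3xy + 5x - 3y^2 - 4y + 5, LT = xy.
f_2 = -8x + 8, LT = x.
f_3 = 6x + 6y + 6, LT = x.
f_4 = -3xy - 5y^2 + 7y + 28, LT = xy.

S(f_1,f_2): lcm = xy. S = 5/3x - y^2 - 1/3y + 5/3.
  leading term x: subtract (-5/24)·f_2 from 5/3x - y^2 - 1/3y + 5/3 → -y^2 - 1/3y + 10/3
  leading term y^2: no divisor's leading term divides it; move -y^2 to the remainder.
  leading term y: no divisor's leading term divides it; move -1/3y to the remainder.
  leading term 1: no divisor's leading term divides it; move 10/3 to the remainder.
  remainder -y^2 - 1/3y + 10/3 ≠ 0; add h_5 = -y^2 - 1/3y + 10/3 to the basis.

S(f_1,f_3): lcm = xy. S = 5/3x - 2y^2 - 7/3y + 5/3.
  leading term x: subtract (-5/24)·f_2 from 5/3x - 2y^2 - 7/3y + 5/3 → -2y^2 - 7/3y + 10/3
  leading term y^2: subtract (2)·h_5 from -2y^2 - 7/3y + 10/3 → -5/3y - 10/3
  leading term y: no divisor's leading term divides it; move -5/3y to the remainder.
  leading term 1: no divisor's leading term divides it; move -10/3 to the remainder.
  remainder -5/3y - 10/3 ≠ 0; add h_6 = -5/3y - 10/3 to the basis.

The other S-polynomials (S(f_1,f_4), S(f_2,f_3), S(f_2,f_4), S(f_3,f_4), S(f_1,h_5), S(f_2,h_5), S(f_3,h_5), S(f_4,h_5), S(f_1,h_6), S(f_2,h_6), S(f_3,h_6), S(f_4,h_6), S(h_5,h_6)) all reduce to 0 modulo the current basis, so we have a Gröbner basis.
Inter-reduce: drop elements whose leading term is divisible by another's, tail-reduce, and make monic.
Reduced Gröbner basis: {x - 1, y + 2}.

Elimination: the polynomial y + 2 lies in the elimination ideal for y, so y ∈ {-2}. For each such y, the remaining basis elements (now univariate) give the rest of the solution.
  y = -2: the earlier basis element becomes x - 1 = 0, giving x = 1 — point (1, -2).
Each listed point satisfies every original equation (direct substitution).
Zero-dimensionality of the ideal guarantees finitely many solutions over ℂ.

{(1, -2)}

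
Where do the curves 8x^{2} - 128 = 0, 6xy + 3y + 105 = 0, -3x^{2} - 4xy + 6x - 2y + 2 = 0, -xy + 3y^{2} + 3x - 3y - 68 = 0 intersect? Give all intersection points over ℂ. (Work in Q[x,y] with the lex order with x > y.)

Compute a lex Gröbner basis by Buchberger's algorithm.
f_1 = 8x^{2} - 128, LT = x^{2}.
f_2 = 6xy + 3y + 105, LT = xy.
f_3 = -3x^{2} - 4xy + 6x - 2y + 2, LT = x^{2}.
f_4 = -xy + 3x + 3y^{2} - 3y - 68, LT = xy.

S(f_1,f_2): lcm = x^{2}y. S = -\tfrac{1}{2}xy - \tfrac{35}{2}x - 16y.
  reduce S modulo (f_1, f_2, f_3, f_4):
  remainder -\tfrac{35}{2}x - \tfrac{63}{4}y + \tfrac{35}{4} ≠ 0; add h_5 = -\tfrac{35}{2}x - \tfrac{63}{4}y + \tfrac{35}{4} to the basis.

S(f_1,f_3): lcm = x^{2}. S = -\tfrac{4}{3}xy + 2x - \tfrac{2}{3}y - \tfrac{46}{3}.
  reduce S modulo (f_1, f_2, f_3, f_4, h_5):
  remainder -\tfrac{9}{5}y + 9 ≠ 0; add h_6 = -\tfrac{9}{5}y + 9 to the basis.

The other S-polynomials (S(f_1,f_4), S(f_2,f_3), S(f_2,f_4), S(f_3,f_4), S(f_1,h_5), S(f_2,h_5), S(f_3,h_5), S(f_4,h_5), S(f_1,h_6), S(f_2,h_6), S(f_3,h_6), S(f_4,h_6), S(h_5,h_6)) all reduce to 0 modulo the current basis, so we have a Gröbner basis.
Inter-reduce: drop elements whose leading term is divisible by another's, tail-reduce, and make monic.
Reduced Gröbner basis: {x + 4, y - 5}.

A lex Gröbner basis eliminates variables successively. Here y - 5 depends only on y, with roots {5}; lifting each root through the earlier basis elements recovers the full solutions.
  y = 5: the earlier basis element becomes x + 4 = 0, giving x = -4 — point (-4, 5).

{(-4, 5)}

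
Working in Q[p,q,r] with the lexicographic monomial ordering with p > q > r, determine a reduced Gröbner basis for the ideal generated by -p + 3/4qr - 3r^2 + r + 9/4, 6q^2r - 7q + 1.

f_1 = -p + 3/4qr - 3r^2 + r + 9/4, LT = p.
f_2 = 6q^2r - 7q + 1, LT = q^2r.

S(f_1,f_2): leading monomials are coprime, so the S-polynomial reduces to 0 (Buchberger's first criterion).
Every S-polynomial of the final basis reduces to 0, so we have a Gröbner basis.

G = {p - 3/4qr + 3r^2 - r - 9/4, q^2r - 7/6q + 1/6}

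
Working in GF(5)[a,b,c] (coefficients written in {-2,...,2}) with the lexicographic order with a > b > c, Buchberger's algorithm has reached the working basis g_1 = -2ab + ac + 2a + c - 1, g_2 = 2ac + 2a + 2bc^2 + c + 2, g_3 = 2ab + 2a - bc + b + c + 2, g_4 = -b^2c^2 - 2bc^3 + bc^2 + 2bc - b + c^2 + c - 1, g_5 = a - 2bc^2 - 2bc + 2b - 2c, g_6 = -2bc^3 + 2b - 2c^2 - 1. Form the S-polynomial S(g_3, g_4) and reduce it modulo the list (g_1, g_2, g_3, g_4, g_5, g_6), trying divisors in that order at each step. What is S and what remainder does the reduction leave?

lcm(LM(g_3), LM(g_4)) = ab^2c^2.
S = (lcm/LT(g_3))·g_3 − (lcm/LT(g_4))·g_4 = -2abc^3 + 2abc^2 + 2abc - ab + ac^2 + ac - a + 2b^2c^3 - 2b^2c^2 - 2bc^3 + bc^2.
Reduce S modulo (g_1, g_2, g_3, g_4, g_5, g_6) in that order:
  leading term abc^3: subtract (c^3)·g_1 from -2abc^3 + 2abc^2 + 2abc - ab + ac^2 + ac - a + 2b^2c^3 - 2b^2c^2 - 2bc^3 + bc^2 → 2abc^2 + 2abc - ab - ac^4 - 2ac^3 + ac^2 + ac - a + 2b^2c^3 - 2b^2c^2 - 2bc^3 + bc^2 - c^4 + c^3
  leading term abc^2: subtract (-c^2)·g_1 from 2abc^2 + 2abc - ab - ac^4 - 2ac^3 + ac^2 + ac - a + 2b^2c^3 - 2b^2c^2 - 2bc^3 + bc^2 - c^4 + c^3 → 2abc - ab - ac^4 - ac^3 - 2ac^2 + ac - a + 2b^2c^3 - 2b^2c^2 - 2bc^3 + bc^2 - c^4 + 2c^3 - c^2
  leading term abc: subtract (-c)·g_1 from 2abc - ab - ac^4 - ac^3 - 2ac^2 + ac - a + 2b^2c^3 - 2b^2c^2 - 2bc^3 + bc^2 - c^4 + 2c^3 - c^2 → -ab - ac^4 - ac^3 - ac^2 - 2ac - a + 2b^2c^3 - 2b^2c^2 - 2bc^3 + bc^2 - c^4 + 2c^3 - c
  leading term ab: subtract (-2)·g_1 from -ab - ac^4 - ac^3 - ac^2 - 2ac - a + 2b^2c^3 - 2b^2c^2 - 2bc^3 + bc^2 - c^4 + 2c^3 - c → -ac^4 - ac^3 - ac^2 - 2a + 2b^2c^3 - 2b^2c^2 - 2bc^3 + bc^2 - c^4 + 2c^3 + c - 2
  leading term ac^4: subtract (2c^3)·g_2 from -ac^4 - ac^3 - ac^2 - 2a + 2b^2c^3 - 2b^2c^2 - 2bc^3 + bc^2 - c^4 + 2c^3 + c - 2 → -ac^2 - 2a + 2b^2c^3 - 2b^2c^2 + bc^5 - 2bc^3 + bc^2 + 2c^4 - 2c^3 + c - 2
  leading term ac^2: subtract (2c)·g_2 from -ac^2 - 2a + 2b^2c^3 - 2b^2c^2 + bc^5 - 2bc^3 + bc^2 + 2c^4 - 2c^3 + c - 2 → ac - 2a + 2b^2c^3 - 2b^2c^2 + bc^5 - bc^3 + bc^2 + 2c^4 - 2c^3 - 2c^2 + 2c - 2
  leading term ac: subtract (-2)·g_2 from ac - 2a + 2b^2c^3 - 2b^2c^2 + bc^5 - bc^3 + bc^2 + 2c^4 - 2c^3 - 2c^2 + 2c - 2 → 2a + 2b^2c^3 - 2b^2c^2 + bc^5 - bc^3 + 2c^4 - 2c^3 - 2c^2 - c + 2
  leading term a: subtract (2)·g_5 from 2a + 2b^2c^3 - 2b^2c^2 + bc^5 - bc^3 + 2c^4 - 2c^3 - 2c^2 - c + 2 → 2b^2c^3 - 2b^2c^2 + bc^5 - bc^3 - bc^2 - bc + b + 2c^4 - 2c^3 - 2c^2 - 2c + 2
  leading term b^2c^3: subtract (-2c)·g_4 from 2b^2c^3 - 2b^2c^2 + bc^5 - bc^3 - bc^2 - bc + b + 2c^4 - 2c^3 - 2c^2 - 2c + 2 → -2b^2c^2 + bc^5 + bc^4 + bc^3 - 2bc^2 + 2bc + b + 2c^4 + c + 2
  leading term b^2c^2: subtract (2)·g_4 from -2b^2c^2 + bc^5 + bc^4 + bc^3 - 2bc^2 + 2bc + b + 2c^4 + c + 2 → bc^5 + bc^4 + bc^2 - 2bc - 2b + 2c^4 - 2c^2 - c - 1
  leading term bc^5: subtract (2c^2)·g_6 from bc^5 + bc^4 + bc^2 - 2bc - 2b + 2c^4 - 2c^2 - c - 1 → bc^4 + 2bc^2 - 2bc - 2b + c^4 - c - 1
  leading term bc^4: subtract (2c)·g_6 from bc^4 + 2bc^2 - 2bc - 2b + c^4 - c - 1 → 2bc^2 - bc - 2b + c^4 - c^3 + c - 1
  leading term bc^2: no divisor's leading term divides it; move 2bc^2 to the remainder.
  leading term bc: no divisor's leading term divides it; move -bc to the remainder.
  leading term b: no divisor's leading term divides it; move -2b to the remainder.
  leading term c^4: no divisor's leading term divides it; move c^4 to the remainder.
  leading term c^3: no divisor's leading term divides it; move -c^3 to the remainder.
  leading term c: no divisor's leading term divides it; move c to the remainder.
  leading term 1: no divisor's leading term divides it; move -1 to the remainder.
The remainder 2bc^2 - bc - 2b + c^4 - c^3 + c - 1 is nonzero, so it would be added as the next basis element.
An S-polynomial is built so that the two leading terms cancel; whether anything survives reduction is exactly the Gröbner-basis criterion.

S(g_3, g_4) = -2abc^3 + 2abc^2 + 2abc - ab + ac^2 + ac - a + 2b^2c^3 - 2b^2c^2 - 2bc^3 + bc^2; remainder on division = 2bc^2 - bc - 2b + c^4 - c^3 + c - 1.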